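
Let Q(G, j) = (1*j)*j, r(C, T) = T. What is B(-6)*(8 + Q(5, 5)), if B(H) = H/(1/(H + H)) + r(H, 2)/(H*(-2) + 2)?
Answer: 16665/7 ≈ 2380.7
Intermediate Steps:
B(H) = 2*H² + 2/(2 - 2*H) (B(H) = H/(1/(H + H)) + 2/(H*(-2) + 2) = H/(1/(2*H)) + 2/(-2*H + 2) = H/((1/(2*H))) + 2/(2 - 2*H) = H*(2*H) + 2/(2 - 2*H) = 2*H² + 2/(2 - 2*H))
Q(G, j) = j² (Q(G, j) = j*j = j²)
B(-6)*(8 + Q(5, 5)) = ((-1 - 2*(-6)² + 2*(-6)³)/(-1 - 6))*(8 + 5²) = ((-1 - 2*36 + 2*(-216))/(-7))*(8 + 25) = -(-1 - 72 - 432)/7*33 = -⅐*(-505)*33 = (505/7)*33 = 16665/7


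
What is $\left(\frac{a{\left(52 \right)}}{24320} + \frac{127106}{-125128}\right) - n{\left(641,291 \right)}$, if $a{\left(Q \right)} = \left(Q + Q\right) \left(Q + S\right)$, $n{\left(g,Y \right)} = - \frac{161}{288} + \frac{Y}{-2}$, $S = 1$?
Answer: $\frac{3885403781}{26746110} \approx 145.27$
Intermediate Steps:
$n{\left(g,Y \right)} = - \frac{161}{288} - \frac{Y}{2}$ ($n{\left(g,Y \right)} = \left(-161\right) \frac{1}{288} + Y \left(- \frac{1}{2}\right) = - \frac{161}{288} - \frac{Y}{2}$)
$a{\left(Q \right)} = 2 Q \left(1 + Q\right)$ ($a{\left(Q \right)} = \left(Q + Q\right) \left(Q + 1\right) = 2 Q \left(1 + Q\right)$)
$\left(\frac{a{\left(52 \right)}}{24320} + \frac{127106}{-125128}\right) - n{\left(641,291 \right)} = \left(\frac{2 \cdot 52 \left(1 + 52\right)}{24320} + \frac{127106}{-125128}\right) - \left(- \frac{161}{288} - \frac{291}{2}\right) = \left(2 \cdot 52 \cdot 53 \cdot \frac{1}{24320} + 127106 \left(- \frac{1}{125128}\right)\right) - \left(- \frac{161}{288} - \frac{291}{2}\right) = \left(5512 \cdot \frac{1}{24320} - \frac{63553}{62564}\right) - - \frac{42065}{288} = \left(\frac{689}{3040} - \frac{63553}{62564}\right) + \frac{42065}{288} = - \frac{37523631}{47548640} + \frac{42065}{288} = \frac{3885403781}{26746110}$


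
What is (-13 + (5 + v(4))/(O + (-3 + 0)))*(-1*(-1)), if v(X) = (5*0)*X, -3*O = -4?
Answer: -16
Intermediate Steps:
O = 4/3 (O = -⅓*(-4) = 4/3 ≈ 1.3333)
v(X) = 0 (v(X) = 0*X = 0)
(-13 + (5 + v(4))/(O + (-3 + 0)))*(-1*(-1)) = (-13 + (5 + 0)/(4/3 + (-3 + 0)))*(-1*(-1)) = (-13 + 5/(4/3 - 3))*1 = (-13 + 5/(-5/3))*1 = (-13 + 5*(-⅗))*1 = (-13 - 3)*1 = -16*1 = -16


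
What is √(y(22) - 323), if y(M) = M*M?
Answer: √161 ≈ 12.689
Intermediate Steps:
y(M) = M²
√(y(22) - 323) = √(22² - 323) = √(484 - 323) = √161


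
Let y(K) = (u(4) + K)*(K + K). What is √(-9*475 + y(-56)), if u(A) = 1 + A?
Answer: √1437 ≈ 37.908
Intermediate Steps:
y(K) = 2*K*(5 + K) (y(K) = ((1 + 4) + K)*(K + K) = (5 + K)*(2*K) = 2*K*(5 + K))
√(-9*475 + y(-56)) = √(-9*475 + 2*(-56)*(5 - 56)) = √(-4275 + 2*(-56)*(-51)) = √(-4275 + 5712) = √1437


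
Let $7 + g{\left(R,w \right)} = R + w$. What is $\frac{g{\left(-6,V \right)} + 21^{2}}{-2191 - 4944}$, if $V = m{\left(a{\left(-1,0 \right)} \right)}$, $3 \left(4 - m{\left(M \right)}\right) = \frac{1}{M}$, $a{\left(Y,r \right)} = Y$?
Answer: $- \frac{1297}{21405} \approx -0.060593$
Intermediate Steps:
$m{\left(M \right)} = 4 - \frac{1}{3 M}$
$V = \frac{13}{3}$ ($V = 4 - \frac{1}{3 \left(-1\right)} = 4 - - \frac{1}{3} = 4 + \frac{1}{3} = \frac{13}{3} \approx 4.3333$)
$g{\left(R,w \right)} = -7 + R + w$ ($g{\left(R,w \right)} = -7 + \left(R + w\right) = -7 + R + w$)
$\frac{g{\left(-6,V \right)} + 21^{2}}{-2191 - 4944} = \frac{\left(-7 - 6 + \frac{13}{3}\right) + 21^{2}}{-2191 - 4944} = \frac{- \frac{26}{3} + 441}{-7135} = \frac{1297}{3} \left(- \frac{1}{7135}\right) = - \frac{1297}{21405}$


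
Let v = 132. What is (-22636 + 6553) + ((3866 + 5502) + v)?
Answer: -6583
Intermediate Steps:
(-22636 + 6553) + ((3866 + 5502) + v) = (-22636 + 6553) + ((3866 + 5502) + 132) = -16083 + (9368 + 132) = -16083 + 9500 = -6583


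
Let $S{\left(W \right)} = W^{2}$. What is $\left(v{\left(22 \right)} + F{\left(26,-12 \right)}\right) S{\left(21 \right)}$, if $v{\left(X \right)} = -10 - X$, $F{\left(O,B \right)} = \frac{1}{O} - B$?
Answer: $- \frac{228879}{26} \approx -8803.0$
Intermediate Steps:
$\left(v{\left(22 \right)} + F{\left(26,-12 \right)}\right) S{\left(21 \right)} = \left(\left(-10 - 22\right) + \left(\frac{1}{26} - -12\right)\right) 21^{2} = \left(\left(-10 - 22\right) + \left(\frac{1}{26} + 12\right)\right) 441 = \left(-32 + \frac{313}{26}\right) 441 = \left(- \frac{519}{26}\right) 441 = - \frac{228879}{26}$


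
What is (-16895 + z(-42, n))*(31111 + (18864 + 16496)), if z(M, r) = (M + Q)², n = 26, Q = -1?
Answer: -1000122666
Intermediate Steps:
z(M, r) = (-1 + M)² (z(M, r) = (M - 1)² = (-1 + M)²)
(-16895 + z(-42, n))*(31111 + (18864 + 16496)) = (-16895 + (-1 - 42)²)*(31111 + (18864 + 16496)) = (-16895 + (-43)²)*(31111 + 35360) = (-16895 + 1849)*66471 = -15046*66471 = -1000122666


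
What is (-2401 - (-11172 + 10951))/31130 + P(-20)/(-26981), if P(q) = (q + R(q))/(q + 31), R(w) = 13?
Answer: -5879877/83991853 ≈ -0.070005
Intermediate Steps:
P(q) = (13 + q)/(31 + q) (P(q) = (q + 13)/(q + 31) = (13 + q)/(31 + q))
(-2401 - (-11172 + 10951))/31130 + P(-20)/(-26981) = (-2401 - (-11172 + 10951))/31130 + ((13 - 20)/(31 - 20))/(-26981) = (-2401 - 1*(-221))*(1/31130) + (-7/11)*(-1/26981) = (-2401 + 221)*(1/31130) + ((1/11)*(-7))*(-1/26981) = -2180*1/31130 - 7/11*(-1/26981) = -218/3113 + 7/296791 = -5879877/83991853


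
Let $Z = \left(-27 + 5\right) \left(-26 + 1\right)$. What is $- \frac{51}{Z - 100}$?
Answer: $- \frac{17}{150} \approx -0.11333$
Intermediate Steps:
$Z = 550$ ($Z = \left(-22\right) \left(-25\right) = 550$)
$- \frac{51}{Z - 100} = - \frac{51}{550 - 100} = - \frac{51}{450} = \left(-51\right) \frac{1}{450} = - \frac{17}{150}$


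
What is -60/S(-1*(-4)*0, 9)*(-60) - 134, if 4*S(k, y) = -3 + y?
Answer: 2266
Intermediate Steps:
S(k, y) = -¾ + y/4 (S(k, y) = (-3 + y)/4 = -¾ + y/4)
-60/S(-1*(-4)*0, 9)*(-60) - 134 = -60/(-¾ + (¼)*9)*(-60) - 134 = -60/(-¾ + 9/4)*(-60) - 134 = -60/3/2*(-60) - 134 = -60*⅔*(-60) - 134 = -40*(-60) - 134 = 2400 - 134 = 2266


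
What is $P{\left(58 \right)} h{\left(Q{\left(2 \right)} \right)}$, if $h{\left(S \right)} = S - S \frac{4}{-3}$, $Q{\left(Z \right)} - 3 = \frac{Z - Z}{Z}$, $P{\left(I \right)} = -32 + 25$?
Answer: $-49$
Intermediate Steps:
$P{\left(I \right)} = -7$
$Q{\left(Z \right)} = 3$ ($Q{\left(Z \right)} = 3 + \frac{Z - Z}{Z} = 3 + \frac{0}{Z} = 3 + 0 = 3$)
$h{\left(S \right)} = \frac{7 S}{3}$ ($h{\left(S \right)} = S - S 4 \left(- \frac{1}{3}\right) = S - S \left(- \frac{4}{3}\right) = S - - \frac{4 S}{3} = S + \frac{4 S}{3} = \frac{7 S}{3}$)
$P{\left(58 \right)} h{\left(Q{\left(2 \right)} \right)} = - 7 \cdot \frac{7}{3} \cdot 3 = \left(-7\right) 7 = -49$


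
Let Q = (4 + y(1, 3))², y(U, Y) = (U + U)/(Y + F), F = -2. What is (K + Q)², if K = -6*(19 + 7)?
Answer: 14400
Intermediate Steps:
y(U, Y) = 2*U/(-2 + Y) (y(U, Y) = (U + U)/(Y - 2) = (2*U)/(-2 + Y) = 2*U/(-2 + Y))
Q = 36 (Q = (4 + 2*1/(-2 + 3))² = (4 + 2*1/1)² = (4 + 2*1*1)² = (4 + 2)² = 6² = 36)
K = -156 (K = -6*26 = -156)
(K + Q)² = (-156 + 36)² = (-120)² = 14400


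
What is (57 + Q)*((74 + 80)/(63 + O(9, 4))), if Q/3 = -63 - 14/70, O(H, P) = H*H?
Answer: -17017/120 ≈ -141.81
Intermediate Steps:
O(H, P) = H**2
Q = -948/5 (Q = 3*(-63 - 14/70) = 3*(-63 - 14*1/70) = 3*(-63 - 1/5) = 3*(-316/5) = -948/5 ≈ -189.60)
(57 + Q)*((74 + 80)/(63 + O(9, 4))) = (57 - 948/5)*((74 + 80)/(63 + 9**2)) = -102102/(5*(63 + 81)) = -102102/(5*144) = -663/5*77/72 = -17017/120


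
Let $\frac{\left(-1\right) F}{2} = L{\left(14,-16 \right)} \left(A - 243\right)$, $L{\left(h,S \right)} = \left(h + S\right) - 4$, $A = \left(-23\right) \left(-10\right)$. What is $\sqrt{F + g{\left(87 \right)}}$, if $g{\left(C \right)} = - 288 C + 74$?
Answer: $i \sqrt{25138} \approx 158.55 i$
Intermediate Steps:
$A = 230$
$L{\left(h,S \right)} = -4 + S + h$ ($L{\left(h,S \right)} = \left(S + h\right) - 4 = -4 + S + h$)
$F = -156$ ($F = - 2 \left(-4 - 16 + 14\right) \left(230 - 243\right) = - 2 \left(\left(-6\right) \left(-13\right)\right) = \left(-2\right) 78 = -156$)
$g{\left(C \right)} = 74 - 288 C$
$\sqrt{F + g{\left(87 \right)}} = \sqrt{-156 + \left(74 - 25056\right)} = \sqrt{-156 - 24982} = \sqrt{-25138} = i \sqrt{25138}$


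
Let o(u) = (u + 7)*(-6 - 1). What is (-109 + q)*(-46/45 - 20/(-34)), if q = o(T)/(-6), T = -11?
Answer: 113212/2295 ≈ 49.330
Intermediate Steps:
o(u) = -49 - 7*u (o(u) = (7 + u)*(-7) = -49 - 7*u)
q = -14/3 (q = (-49 - 7*(-11))/(-6) = (-49 + 77)*(-⅙) = 28*(-⅙) = -14/3 ≈ -4.6667)
(-109 + q)*(-46/45 - 20/(-34)) = (-109 - 14/3)*(-46/45 - 20/(-34)) = -341*(-46*1/45 - 20*(-1/34))/3 = -341*(-46/45 + 10/17)/3 = -341/3*(-332/765) = 113212/2295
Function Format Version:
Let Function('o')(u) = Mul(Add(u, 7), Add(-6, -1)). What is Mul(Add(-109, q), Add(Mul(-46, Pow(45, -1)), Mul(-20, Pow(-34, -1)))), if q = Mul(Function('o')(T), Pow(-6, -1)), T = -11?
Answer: Rational(113212, 2295) ≈ 49.330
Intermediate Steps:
Function('o')(u) = Add(-49, Mul(-7, u)) (Function('o')(u) = Mul(Add(7, u), -7) = Add(-49, Mul(-7, u)))
q = Rational(-14, 3) (q = Mul(Add(-49, Mul(-7, -11)), Pow(-6, -1)) = Mul(Add(-49, 77), Rational(-1, 6)) = Mul(28, Rational(-1, 6)) = Rational(-14, 3) ≈ -4.6667)
Mul(Add(-109, q), Add(Mul(-46, Pow(45, -1)), Mul(-20, Pow(-34, -1)))) = Mul(Add(-109, Rational(-14, 3)), Add(Mul(-46, Pow(45, -1)), Mul(-20, Pow(-34, -1)))) = Mul(Rational(-341, 3), Add(Mul(-46, Rational(1, 45)), Mul(-20, Rational(-1, 34)))) = Mul(Rational(-341, 3), Add(Rational(-46, 45), Rational(10, 17))) = Mul(Rational(-341, 3), Rational(-332, 765)) = Rational(113212, 2295)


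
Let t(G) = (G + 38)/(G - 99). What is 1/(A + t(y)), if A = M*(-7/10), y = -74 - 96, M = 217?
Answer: -2690/407291 ≈ -0.0066046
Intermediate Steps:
y = -170
A = -1519/10 (A = 217*(-7/10) = -1519/10 ≈ -151.90)
t(G) = (38 + G)/(-99 + G)
1/(A + t(y)) = 1/(-1519/10 + (38 - 170)/(-99 - 170)) = 1/(-1519/10 - 132/(-269)) = 1/(-1519/10 - 1/269*(-132)) = 1/(-1519/10 + 132/269) = 1/(-407291/2690) = -2690/407291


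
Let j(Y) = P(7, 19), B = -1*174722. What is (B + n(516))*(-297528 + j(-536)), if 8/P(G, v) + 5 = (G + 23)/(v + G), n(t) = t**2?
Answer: -680852958568/25 ≈ -2.7234e+10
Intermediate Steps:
B = -174722
P(G, v) = 8/(-5 + (23 + G)/(G + v)) (P(G, v) = 8/(-5 + (G + 23)/(v + G)) = 8/(-5 + (23 + G)/(G + v)))
j(Y) = -52/25 (j(Y) = 8*(-1*7 - 1*19)/(-23 + 4*7 + 5*19) = 8*(-7 - 19)/(-23 + 28 + 95) = 8*(-26)/100 = 8*(1/100)*(-26) = -52/25)
(B + n(516))*(-297528 + j(-536)) = (-174722 + 516**2)*(-297528 - 52/25) = (-174722 + 266256)*(-7438252/25) = 91534*(-7438252/25) = -680852958568/25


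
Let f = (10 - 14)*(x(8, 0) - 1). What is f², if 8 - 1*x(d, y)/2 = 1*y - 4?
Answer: 8464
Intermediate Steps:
x(d, y) = 24 - 2*y (x(d, y) = 16 - 2*(1*y - 4) = 16 - 2*(y - 4) = 16 - 2*(-4 + y) = 16 + (8 - 2*y) = 24 - 2*y)
f = -92 (f = (10 - 14)*((24 - 2*0) - 1) = -4*((24 + 0) - 1) = -4*(24 - 1) = -4*23 = -92)
f² = (-92)² = 8464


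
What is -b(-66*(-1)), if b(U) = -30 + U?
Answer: -36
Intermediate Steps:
-b(-66*(-1)) = -(-30 - 66*(-1)) = -(-30 + 66) = -1*36 = -36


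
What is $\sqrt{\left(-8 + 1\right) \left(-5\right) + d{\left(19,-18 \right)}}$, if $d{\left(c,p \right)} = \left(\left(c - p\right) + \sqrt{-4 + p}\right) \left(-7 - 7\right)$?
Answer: $\sqrt{-483 - 14 i \sqrt{22}} \approx 1.4905 - 22.028 i$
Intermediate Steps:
$d{\left(c,p \right)} = - 14 c - 14 \sqrt{-4 + p} + 14 p$ ($d{\left(c,p \right)} = \left(c + \sqrt{-4 + p} - p\right) \left(-14\right) = - 14 c - 14 \sqrt{-4 + p} + 14 p$)
$\sqrt{\left(-8 + 1\right) \left(-5\right) + d{\left(19,-18 \right)}} = \sqrt{\left(-8 + 1\right) \left(-5\right) - \left(518 + 14 \sqrt{-4 - 18}\right)} = \sqrt{\left(-7\right) \left(-5\right) - \left(518 + 14 i \sqrt{22}\right)} = \sqrt{35 - \left(518 + 14 i \sqrt{22}\right)} = \sqrt{-483 - 14 i \sqrt{22}}$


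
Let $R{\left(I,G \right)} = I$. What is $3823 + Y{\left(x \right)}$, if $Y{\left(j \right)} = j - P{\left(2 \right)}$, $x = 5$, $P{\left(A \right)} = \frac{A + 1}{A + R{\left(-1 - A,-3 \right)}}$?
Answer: $3831$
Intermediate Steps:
$P{\left(A \right)} = -1 - A$ ($P{\left(A \right)} = \frac{A + 1}{A - \left(1 + A\right)} = \frac{1 + A}{-1} = \left(1 + A\right) \left(-1\right) = -1 - A$)
$Y{\left(j \right)} = 3 + j$ ($Y{\left(j \right)} = j - \left(-1 - 2\right) = j - -3 = j + 3 = 3 + j$)
$3823 + Y{\left(x \right)} = 3823 + \left(3 + 5\right) = 3823 + 8 = 3831$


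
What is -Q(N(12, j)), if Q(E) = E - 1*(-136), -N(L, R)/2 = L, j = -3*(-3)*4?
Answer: -112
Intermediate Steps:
j = 36 (j = 9*4 = 36)
N(L, R) = -2*L
Q(E) = 136 + E (Q(E) = E + 136 = 136 + E)
-Q(N(12, j)) = -(136 - 2*12) = -(136 - 24) = -1*112 = -112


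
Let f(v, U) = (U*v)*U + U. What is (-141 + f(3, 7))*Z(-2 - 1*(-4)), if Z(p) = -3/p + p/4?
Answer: -13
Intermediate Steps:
Z(p) = -3/p + p/4 (Z(p) = -3/p + p*(¼) = -3/p + p/4)
f(v, U) = U + v*U² (f(v, U) = v*U² + U = U + v*U²)
(-141 + f(3, 7))*Z(-2 - 1*(-4)) = (-141 + 7*(1 + 7*3))*(-3/(-2 - 1*(-4)) + (-2 - 1*(-4))/4) = (-141 + 7*(1 + 21))*(-3/(-2 + 4) + (-2 + 4)/4) = (-141 + 7*22)*(-3/2 + (¼)*2) = (-141 + 154)*(-3*½ + ½) = 13*(-3/2 + ½) = 13*(-1) = -13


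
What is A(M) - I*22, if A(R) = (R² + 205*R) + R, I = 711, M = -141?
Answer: -24807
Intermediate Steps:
A(R) = R² + 206*R
A(M) - I*22 = -141*(206 - 141) - 711*22 = -141*65 - 1*15642 = -9165 - 15642 = -24807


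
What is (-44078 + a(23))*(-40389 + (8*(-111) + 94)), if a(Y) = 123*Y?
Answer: 1698757567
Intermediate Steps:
(-44078 + a(23))*(-40389 + (8*(-111) + 94)) = (-44078 + 123*23)*(-40389 + (8*(-111) + 94)) = (-44078 + 2829)*(-40389 + (-888 + 94)) = -41249*(-40389 - 794) = -41249*(-41183) = 1698757567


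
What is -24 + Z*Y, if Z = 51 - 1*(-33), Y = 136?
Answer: 11400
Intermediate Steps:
Z = 84 (Z = 51 + 33 = 84)
-24 + Z*Y = -24 + 84*136 = -24 + 11424 = 11400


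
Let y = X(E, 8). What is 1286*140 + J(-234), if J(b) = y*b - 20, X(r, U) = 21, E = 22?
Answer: 175106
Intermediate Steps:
y = 21
J(b) = -20 + 21*b (J(b) = 21*b - 20 = -20 + 21*b)
1286*140 + J(-234) = 1286*140 + (-20 + 21*(-234)) = 180040 + (-20 - 4914) = 180040 - 4934 = 175106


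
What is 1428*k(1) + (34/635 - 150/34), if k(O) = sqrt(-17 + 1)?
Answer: -47047/10795 + 5712*I ≈ -4.3582 + 5712.0*I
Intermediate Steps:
k(O) = 4*I (k(O) = sqrt(-16) = 4*I)
1428*k(1) + (34/635 - 150/34) = 1428*(4*I) + (34/635 - 150/34) = 5712*I + (34*(1/635) - 150*1/34) = 5712*I + (34/635 - 75/17) = 5712*I - 47047/10795 = -47047/10795 + 5712*I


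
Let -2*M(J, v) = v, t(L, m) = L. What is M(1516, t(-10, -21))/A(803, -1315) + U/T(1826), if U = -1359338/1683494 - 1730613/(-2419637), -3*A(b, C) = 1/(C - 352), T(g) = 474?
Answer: 12069992372979314594/482703158043843 ≈ 25005.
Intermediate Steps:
A(b, C) = -1/(3*(-352 + C)) (A(b, C) = -1/(3*(C - 352)) = -1/(3*(-352 + C)))
M(J, v) = -v/2
U = -187813959242/2036722185839 (U = -1359338*1/1683494 - 1730613*(-1/2419637) = -679669/841747 + 1730613/2419637 = -187813959242/2036722185839 ≈ -0.092214)
M(1516, t(-10, -21))/A(803, -1315) + U/T(1826) = (-1/2*(-10))/((-1/(-1056 + 3*(-1315)))) - 187813959242/2036722185839/474 = 5/((-1/(-1056 - 3945))) - 187813959242/2036722185839*1/474 = 5/((-1/(-5001))) - 93906979621/482703158043843 = 5/((-1*(-1/5001))) - 93906979621/482703158043843 = 5/(1/5001) - 93906979621/482703158043843 = 5*5001 - 93906979621/482703158043843 = 25005 - 93906979621/482703158043843 = 12069992372979314594/482703158043843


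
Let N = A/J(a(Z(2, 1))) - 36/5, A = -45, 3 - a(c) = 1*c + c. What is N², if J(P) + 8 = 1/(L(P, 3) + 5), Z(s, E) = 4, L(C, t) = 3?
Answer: 2704/1225 ≈ 2.2073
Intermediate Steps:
a(c) = 3 - 2*c (a(c) = 3 - (1*c + c) = 3 - (c + c) = 3 - 2*c)
J(P) = -63/8 (J(P) = -8 + 1/(3 + 5) = -8 + 1/8 = -8 + ⅛ = -63/8)
N = -52/35 (N = -45/(-63/8) - 36/5 = -45*(-8/63) - 36*⅕ = 40/7 - 36/5 = -52/35 ≈ -1.4857)
N² = (-52/35)² = 2704/1225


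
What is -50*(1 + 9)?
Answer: -500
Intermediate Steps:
-50*(1 + 9) = -50*10 = -500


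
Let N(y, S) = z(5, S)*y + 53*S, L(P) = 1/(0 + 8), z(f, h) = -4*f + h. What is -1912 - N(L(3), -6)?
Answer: -6363/4 ≈ -1590.8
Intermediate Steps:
z(f, h) = h - 4*f
L(P) = 1/8
N(y, S) = 53*S + y*(-20 + S) (N(y, S) = (S - 4*5)*y + 53*S = (S - 20)*y + 53*S = (-20 + S)*y + 53*S = y*(-20 + S) + 53*S = 53*S + y*(-20 + S))
-1912 - N(L(3), -6) = -1912 - (53*(-6) + (-20 - 6)/8) = -1912 - (-318 + (1/8)*(-26)) = -1912 - (-318 - 13/4) = -1912 - 1*(-1285/4) = -1912 + 1285/4 = -6363/4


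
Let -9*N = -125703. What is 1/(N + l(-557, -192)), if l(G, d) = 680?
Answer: 1/14647 ≈ 6.8273e-5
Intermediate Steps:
N = 13967 (N = -⅑*(-125703) = 13967)
1/(N + l(-557, -192)) = 1/(13967 + 680) = 1/14647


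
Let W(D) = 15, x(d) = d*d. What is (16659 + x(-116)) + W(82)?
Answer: 30130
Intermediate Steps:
x(d) = d²
(16659 + x(-116)) + W(82) = (16659 + (-116)²) + 15 = (16659 + 13456) + 15 = 30115 + 15 = 30130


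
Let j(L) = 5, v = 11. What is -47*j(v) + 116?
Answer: -119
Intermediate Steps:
-47*j(v) + 116 = -47*5 + 116 = -235 + 116 = -119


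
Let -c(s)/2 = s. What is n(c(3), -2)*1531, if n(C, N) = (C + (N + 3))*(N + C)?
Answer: 61240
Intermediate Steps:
c(s) = -2*s
n(C, N) = (C + N)*(3 + C + N) (n(C, N) = (C + (3 + N))*(C + N) = (3 + C + N)*(C + N) = (C + N)*(3 + C + N))
n(c(3), -2)*1531 = ((-2*3)**2 + (-2)**2 + 3*(-2*3) + 3*(-2) + 2*(-2*3)*(-2))*1531 = ((-6)**2 + 4 + 3*(-6) - 6 + 2*(-6)*(-2))*1531 = (36 + 4 - 18 - 6 + 24)*1531 = 40*1531 = 61240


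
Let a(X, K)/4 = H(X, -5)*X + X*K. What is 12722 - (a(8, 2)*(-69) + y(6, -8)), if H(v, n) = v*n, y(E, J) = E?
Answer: -71188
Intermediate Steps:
H(v, n) = n*v
a(X, K) = -20*X**2 + 4*K*X (a(X, K) = 4*((-5*X)*X + X*K) = 4*(-5*X**2 + K*X) = -20*X**2 + 4*K*X)
12722 - (a(8, 2)*(-69) + y(6, -8)) = 12722 - ((4*8*(2 - 5*8))*(-69) + 6) = 12722 - ((4*8*(2 - 40))*(-69) + 6) = 12722 - ((4*8*(-38))*(-69) + 6) = 12722 - (-1216*(-69) + 6) = 12722 - (83904 + 6) = 12722 - 1*83910 = 12722 - 83910 = -71188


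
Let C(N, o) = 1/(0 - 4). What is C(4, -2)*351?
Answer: -351/4 ≈ -87.750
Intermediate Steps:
C(N, o) = -1/4 (C(N, o) = 1/(-4) = -1/4)
C(4, -2)*351 = -1/4*351 = -351/4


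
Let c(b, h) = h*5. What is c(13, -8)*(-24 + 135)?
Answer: -4440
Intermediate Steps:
c(b, h) = 5*h
c(13, -8)*(-24 + 135) = (5*(-8))*(-24 + 135) = -40*111 = -4440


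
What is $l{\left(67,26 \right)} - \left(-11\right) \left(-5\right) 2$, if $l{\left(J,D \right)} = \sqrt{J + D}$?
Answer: $-110 + \sqrt{93} \approx -100.36$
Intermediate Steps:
$l{\left(J,D \right)} = \sqrt{D + J}$
$l{\left(67,26 \right)} - \left(-11\right) \left(-5\right) 2 = \sqrt{26 + 67} - \left(-11\right) \left(-5\right) 2 = \sqrt{93} - 55 \cdot 2 = \sqrt{93} - 110 = -110 + \sqrt{93}$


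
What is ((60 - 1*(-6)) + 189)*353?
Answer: 90015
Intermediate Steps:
((60 - 1*(-6)) + 189)*353 = ((60 + 6) + 189)*353 = (66 + 189)*353 = 255*353 = 90015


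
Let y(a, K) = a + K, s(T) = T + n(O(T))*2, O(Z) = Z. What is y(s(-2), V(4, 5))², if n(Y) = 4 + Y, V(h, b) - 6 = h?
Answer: 144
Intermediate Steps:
V(h, b) = 6 + h
s(T) = 8 + 3*T (s(T) = T + (4 + T)*2 = T + (8 + 2*T) = 8 + 3*T)
y(a, K) = K + a
y(s(-2), V(4, 5))² = ((6 + 4) + (8 + 3*(-2)))² = (10 + (8 - 6))² = (10 + 2)² = 12² = 144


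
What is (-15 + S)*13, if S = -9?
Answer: -312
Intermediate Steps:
(-15 + S)*13 = (-15 - 9)*13 = -24*13 = -312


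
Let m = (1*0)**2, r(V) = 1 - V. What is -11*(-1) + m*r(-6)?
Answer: 11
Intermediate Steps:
m = 0 (m = 0**2 = 0)
-11*(-1) + m*r(-6) = -11*(-1) + 0*(1 - 1*(-6)) = 11 + 0*(1 + 6) = 11 + 0*7 = 11 + 0 = 11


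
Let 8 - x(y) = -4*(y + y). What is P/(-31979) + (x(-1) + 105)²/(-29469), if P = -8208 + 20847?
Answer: -241675722/314129717 ≈ -0.76935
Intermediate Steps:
P = 12639
x(y) = 8 + 8*y (x(y) = 8 - (-4)*(y + y) = 8 - (-4)*2*y = 8 - (-8)*y = 8 + 8*y)
P/(-31979) + (x(-1) + 105)²/(-29469) = 12639/(-31979) + ((8 + 8*(-1)) + 105)²/(-29469) = 12639*(-1/31979) + ((8 - 8) + 105)²*(-1/29469) = -12639/31979 + (0 + 105)²*(-1/29469) = -12639/31979 + 105²*(-1/29469) = -12639/31979 + 11025*(-1/29469) = -12639/31979 - 3675/9823 = -241675722/314129717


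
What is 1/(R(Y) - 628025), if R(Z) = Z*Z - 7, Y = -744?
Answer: -1/74496 ≈ -1.3424e-5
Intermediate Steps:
R(Z) = -7 + Z² (R(Z) = Z² - 7 = -7 + Z²)
1/(R(Y) - 628025) = 1/((-7 + (-744)²) - 628025) = 1/((-7 + 553536) - 628025) = 1/(553529 - 628025) = 1/(-74496) = -1/74496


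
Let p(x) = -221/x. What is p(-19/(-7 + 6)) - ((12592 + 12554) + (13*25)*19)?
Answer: -595320/19 ≈ -31333.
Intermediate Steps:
p(-19/(-7 + 6)) - ((12592 + 12554) + (13*25)*19) = -221/((-19/(-7 + 6))) - ((12592 + 12554) + (13*25)*19) = -221/((-19/(-1))) - (25146 + 325*19) = -221/((-19*(-1))) - (25146 + 6175) = -221/19 - 1*31321 = -221*1/19 - 31321 = -221/19 - 31321 = -595320/19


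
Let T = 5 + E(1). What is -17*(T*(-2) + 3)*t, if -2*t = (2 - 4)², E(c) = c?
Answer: -306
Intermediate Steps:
T = 6 (T = 5 + 1 = 6)
t = -2 (t = -(2 - 4)²/2 = -½*(-2)² = -½*4 = -2)
-17*(T*(-2) + 3)*t = -17*(6*(-2) + 3)*(-2) = -17*(-12 + 3)*(-2) = -(-153)*(-2) = -17*18 = -306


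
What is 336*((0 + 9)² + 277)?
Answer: 120288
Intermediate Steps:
336*((0 + 9)² + 277) = 336*(9² + 277) = 336*(81 + 277) = 336*358 = 120288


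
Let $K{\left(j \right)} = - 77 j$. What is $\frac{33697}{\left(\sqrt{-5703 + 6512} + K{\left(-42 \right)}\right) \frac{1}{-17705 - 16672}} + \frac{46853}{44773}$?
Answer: $- \frac{167731315866524467}{468233661031} + \frac{1158401769 \sqrt{809}}{10457947} \approx -3.5507 \cdot 10^{5}$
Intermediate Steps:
$\frac{33697}{\left(\sqrt{-5703 + 6512} + K{\left(-42 \right)}\right) \frac{1}{-17705 - 16672}} + \frac{46853}{44773} = \frac{33697}{\left(\sqrt{-5703 + 6512} - -3234\right) \frac{1}{-17705 - 16672}} + \frac{46853}{44773} = \frac{33697}{\left(\sqrt{809} + 3234\right) \frac{1}{-34377}} + 46853 \cdot \frac{1}{44773} = \frac{33697}{\left(3234 + \sqrt{809}\right) \left(- \frac{1}{34377}\right)} + \frac{46853}{44773} = \frac{33697}{- \frac{154}{1637} - \frac{\sqrt{809}}{34377}} + \frac{46853}{44773} = \frac{46853}{44773} + \frac{33697}{- \frac{154}{1637} - \frac{\sqrt{809}}{34377}}$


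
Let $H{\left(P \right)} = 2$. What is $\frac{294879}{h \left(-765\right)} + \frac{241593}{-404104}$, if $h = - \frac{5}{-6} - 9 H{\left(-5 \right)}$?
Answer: $\frac{77326042229}{3537930520} \approx 21.856$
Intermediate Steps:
$h = - \frac{103}{6}$ ($h = - \frac{5}{-6} - 18 = \left(-5\right) \left(- \frac{1}{6}\right) - 18 = \frac{5}{6} - 18 = - \frac{103}{6} \approx -17.167$)
$\frac{294879}{h \left(-765\right)} + \frac{241593}{-404104} = \frac{294879}{\left(- \frac{103}{6}\right) \left(-765\right)} + \frac{241593}{-404104} = \frac{294879}{\frac{26265}{2}} + 241593 \left(- \frac{1}{404104}\right) = 294879 \cdot \frac{2}{26265} - \frac{241593}{404104} = \frac{196586}{8755} - \frac{241593}{404104} = \frac{77326042229}{3537930520}$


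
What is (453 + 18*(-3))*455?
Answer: 181545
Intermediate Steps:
(453 + 18*(-3))*455 = (453 - 54)*455 = 399*455 = 181545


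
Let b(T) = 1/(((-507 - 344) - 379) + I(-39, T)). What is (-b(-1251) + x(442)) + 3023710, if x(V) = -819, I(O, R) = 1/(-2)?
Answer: 7439334753/2461 ≈ 3.0229e+6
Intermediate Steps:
I(O, R) = -½ (I(O, R) = 1*(-½) = -½)
b(T) = -2/2461 (b(T) = 1/(((-507 - 344) - 379) - ½) = 1/((-851 - 379) - ½) = 1/(-1230 - ½) = 1/(-2461/2) = -2/2461)
(-b(-1251) + x(442)) + 3023710 = (-1*(-2/2461) - 819) + 3023710 = (2/2461 - 819) + 3023710 = -2015557/2461 + 3023710 = 7439334753/2461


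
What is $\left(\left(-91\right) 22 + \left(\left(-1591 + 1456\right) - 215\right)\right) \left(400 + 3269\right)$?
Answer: $-8629488$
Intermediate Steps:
$\left(\left(-91\right) 22 + \left(\left(-1591 + 1456\right) - 215\right)\right) \left(400 + 3269\right) = \left(-2002 - 350\right) 3669 = \left(-2352\right) 3669 = -8629488$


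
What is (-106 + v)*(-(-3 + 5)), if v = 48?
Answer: 116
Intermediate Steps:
(-106 + v)*(-(-3 + 5)) = (-106 + 48)*(-(-3 + 5)) = -(-58)*2 = -58*(-2) = 116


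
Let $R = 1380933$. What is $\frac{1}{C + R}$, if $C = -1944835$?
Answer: $- \frac{1}{563902} \approx -1.7734 \cdot 10^{-6}$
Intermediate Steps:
$\frac{1}{C + R} = \frac{1}{-1944835 + 1380933} = \frac{1}{-563902} = - \frac{1}{563902}$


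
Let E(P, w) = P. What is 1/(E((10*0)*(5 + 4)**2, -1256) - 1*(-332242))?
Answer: 1/332242 ≈ 3.0099e-6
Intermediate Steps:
1/(E((10*0)*(5 + 4)**2, -1256) - 1*(-332242)) = 1/((10*0)*(5 + 4)**2 - 1*(-332242)) = 1/(0*9**2 + 332242) = 1/(0*81 + 332242) = 1/(0 + 332242) = 1/332242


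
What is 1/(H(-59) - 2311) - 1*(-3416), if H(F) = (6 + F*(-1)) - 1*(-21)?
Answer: 7600599/2225 ≈ 3416.0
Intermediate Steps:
H(F) = 27 - F (H(F) = (6 - F) + 21 = 27 - F)
1/(H(-59) - 2311) - 1*(-3416) = 1/((27 - 1*(-59)) - 2311) - 1*(-3416) = 1/((27 + 59) - 2311) + 3416 = 1/(86 - 2311) + 3416 = 1/(-2225) + 3416 = -1/2225 + 3416 = 7600599/2225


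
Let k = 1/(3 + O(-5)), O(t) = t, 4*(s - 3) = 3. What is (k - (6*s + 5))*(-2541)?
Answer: 71148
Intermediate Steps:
s = 15/4 (s = 3 + (¼)*3 = 3 + ¾ = 15/4 ≈ 3.7500)
k = -½ (k = 1/(3 - 5) = 1/(-2) = -½ ≈ -0.50000)
(k - (6*s + 5))*(-2541) = (-½ - (6*(15/4) + 5))*(-2541) = (-½ - (45/2 + 5))*(-2541) = (-½ - 1*55/2)*(-2541) = (-½ - 55/2)*(-2541) = -28*(-2541) = 71148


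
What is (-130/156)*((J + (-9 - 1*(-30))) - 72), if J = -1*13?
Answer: 160/3 ≈ 53.333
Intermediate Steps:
J = -13
(-130/156)*((J + (-9 - 1*(-30))) - 72) = (-130/156)*((-13 + (-9 - 1*(-30))) - 72) = (-130*1/156)*((-13 + (-9 + 30)) - 72) = -5*((-13 + 21) - 72)/6 = -5*(8 - 72)/6 = -5/6*(-64) = 160/3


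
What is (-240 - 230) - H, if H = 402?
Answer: -872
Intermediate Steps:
(-240 - 230) - H = (-240 - 230) - 1*402 = -470 - 402 = -872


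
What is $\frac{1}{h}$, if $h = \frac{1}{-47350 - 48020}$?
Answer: $-95370$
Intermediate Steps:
$h = - \frac{1}{95370}$ ($h = \frac{1}{-95370} = - \frac{1}{95370} \approx -1.0485 \cdot 10^{-5}$)
$\frac{1}{h} = \frac{1}{- \frac{1}{95370}} = -95370$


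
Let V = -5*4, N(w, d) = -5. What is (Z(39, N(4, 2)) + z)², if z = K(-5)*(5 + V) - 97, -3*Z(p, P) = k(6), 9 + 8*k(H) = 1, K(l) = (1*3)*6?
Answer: 1210000/9 ≈ 1.3444e+5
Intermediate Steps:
K(l) = 18 (K(l) = 3*6 = 18)
k(H) = -1 (k(H) = -9/8 + (⅛)*1 = -9/8 + ⅛ = -1)
V = -20
Z(p, P) = ⅓ (Z(p, P) = -⅓*(-1) = ⅓)
z = -367 (z = 18*(5 - 20) - 97 = 18*(-15) - 97 = -270 - 97 = -367)
(Z(39, N(4, 2)) + z)² = (⅓ - 367)² = (-1100/3)² = 1210000/9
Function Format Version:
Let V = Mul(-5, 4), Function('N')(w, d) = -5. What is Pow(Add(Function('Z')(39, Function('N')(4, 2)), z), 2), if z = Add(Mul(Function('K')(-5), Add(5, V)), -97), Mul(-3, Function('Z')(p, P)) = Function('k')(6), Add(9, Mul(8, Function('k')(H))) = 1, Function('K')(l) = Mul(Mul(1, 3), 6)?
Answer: Rational(1210000, 9) ≈ 1.3444e+5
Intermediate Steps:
Function('K')(l) = 18 (Function('K')(l) = Mul(3, 6) = 18)
Function('k')(H) = -1 (Function('k')(H) = Add(Rational(-9, 8), Mul(Rational(1, 8), 1)) = Add(Rational(-9, 8), Rational(1, 8)) = -1)
V = -20
Function('Z')(p, P) = Rational(1, 3) (Function('Z')(p, P) = Mul(Rational(-1, 3), -1) = Rational(1, 3))
z = -367 (z = Add(Mul(18, Add(5, -20)), -97) = Add(Mul(18, -15), -97) = Add(-270, -97) = -367)
Pow(Add(Function('Z')(39, Function('N')(4, 2)), z), 2) = Pow(Add(Rational(1, 3), -367), 2) = Pow(Rational(-1100, 3), 2) = Rational(1210000, 9)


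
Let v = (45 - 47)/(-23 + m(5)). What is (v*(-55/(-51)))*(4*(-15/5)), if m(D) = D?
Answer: -220/153 ≈ -1.4379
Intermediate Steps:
v = ⅑ (v = (45 - 47)/(-23 + 5) = -2/(-18) = -2*(-1/18) = ⅑ ≈ 0.11111)
(v*(-55/(-51)))*(4*(-15/5)) = ((-55/(-51))/9)*(4*(-15/5)) = ((-55*(-1/51))/9)*(4*(-15/5)) = ((⅑)*(55/51))*(4*(-15*⅕)) = 55*(4*(-3))/459 = (55/459)*(-12) = -220/153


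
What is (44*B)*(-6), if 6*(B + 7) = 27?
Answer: 660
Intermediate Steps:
B = -5/2 (B = -7 + (1/6)*27 = -7 + 9/2 = -5/2 ≈ -2.5000)
(44*B)*(-6) = (44*(-5/2))*(-6) = -110*(-6) = 660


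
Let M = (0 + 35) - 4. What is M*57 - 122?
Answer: 1645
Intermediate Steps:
M = 31 (M = 35 - 4 = 31)
M*57 - 122 = 31*57 - 122 = 1767 - 122 = 1645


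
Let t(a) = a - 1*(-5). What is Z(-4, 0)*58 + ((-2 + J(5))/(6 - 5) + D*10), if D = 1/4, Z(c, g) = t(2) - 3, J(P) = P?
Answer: 475/2 ≈ 237.50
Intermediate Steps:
t(a) = 5 + a (t(a) = a + 5 = 5 + a)
Z(c, g) = 4 (Z(c, g) = (5 + 2) - 3 = 7 - 3 = 4)
D = ¼ ≈ 0.25000
Z(-4, 0)*58 + ((-2 + J(5))/(6 - 5) + D*10) = 4*58 + ((-2 + 5)/(6 - 5) + (¼)*10) = 232 + (3/1 + 5/2) = 232 + (3*1 + 5/2) = 232 + (3 + 5/2) = 232 + 11/2 = 475/2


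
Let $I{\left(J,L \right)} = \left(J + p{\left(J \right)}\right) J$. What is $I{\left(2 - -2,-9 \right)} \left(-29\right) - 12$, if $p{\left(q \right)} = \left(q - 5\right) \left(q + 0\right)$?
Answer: $-12$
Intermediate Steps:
$p{\left(q \right)} = q \left(-5 + q\right)$ ($p{\left(q \right)} = \left(-5 + q\right) q = q \left(-5 + q\right)$)
$I{\left(J,L \right)} = J \left(J + J \left(-5 + J\right)\right)$ ($I{\left(J,L \right)} = \left(J + J \left(-5 + J\right)\right) J = J \left(J + J \left(-5 + J\right)\right)$)
$I{\left(2 - -2,-9 \right)} \left(-29\right) - 12 = \left(2 - -2\right)^{2} \left(-4 + \left(2 - -2\right)\right) \left(-29\right) - 12 = \left(2 + 2\right)^{2} \left(-4 + \left(2 + 2\right)\right) \left(-29\right) - 12 = 4^{2} \left(-4 + 4\right) \left(-29\right) - 12 = 16 \cdot 0 \left(-29\right) - 12 = 0 \left(-29\right) - 12 = 0 - 12 = -12$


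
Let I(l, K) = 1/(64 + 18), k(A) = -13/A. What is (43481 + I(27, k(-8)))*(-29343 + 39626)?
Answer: 36663450369/82 ≈ 4.4712e+8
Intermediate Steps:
I(l, K) = 1/82
(43481 + I(27, k(-8)))*(-29343 + 39626) = (43481 + 1/82)*(-29343 + 39626) = (3565443/82)*10283 = 36663450369/82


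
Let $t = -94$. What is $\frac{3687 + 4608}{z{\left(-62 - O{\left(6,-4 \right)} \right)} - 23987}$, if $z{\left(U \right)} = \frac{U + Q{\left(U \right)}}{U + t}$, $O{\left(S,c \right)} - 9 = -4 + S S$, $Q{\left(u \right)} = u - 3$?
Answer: $- \frac{326823}{945046} \approx -0.34583$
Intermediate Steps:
$Q{\left(u \right)} = -3 + u$
$O{\left(S,c \right)} = 5 + S^{2}$ ($O{\left(S,c \right)} = 9 + \left(-4 + S S\right) = 9 + \left(-4 + S^{2}\right) = 5 + S^{2}$)
$z{\left(U \right)} = \frac{-3 + 2 U}{-94 + U}$ ($z{\left(U \right)} = \frac{U + \left(-3 + U\right)}{U - 94} = \frac{-3 + 2 U}{-94 + U}$)
$\frac{3687 + 4608}{z{\left(-62 - O{\left(6,-4 \right)} \right)} - 23987} = \frac{3687 + 4608}{\frac{-3 + 2 \left(-62 - \left(5 + 6^{2}\right)\right)}{-94 - 103} - 23987} = \frac{8295}{\frac{-3 + 2 \left(-62 - \left(5 + 36\right)\right)}{-94 - 103} - 23987} = \frac{8295}{\frac{-3 + 2 \left(-62 - 41\right)}{-94 - 103} - 23987} = \frac{8295}{\frac{-3 + 2 \left(-103\right)}{-94 - 103} - 23987} = \frac{8295}{\frac{-3 - 206}{-197} - 23987} = \frac{8295}{\left(- \frac{1}{197}\right) \left(-209\right) - 23987} = \frac{8295}{\frac{209}{197} - 23987} = \frac{8295}{- \frac{4725230}{197}} = 8295 \left(- \frac{197}{4725230}\right) = - \frac{326823}{945046}$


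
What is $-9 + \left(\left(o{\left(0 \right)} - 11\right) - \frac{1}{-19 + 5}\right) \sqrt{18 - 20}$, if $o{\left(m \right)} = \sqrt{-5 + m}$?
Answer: $-9 - \sqrt{10} - \frac{153 i \sqrt{2}}{14} \approx -12.162 - 15.455 i$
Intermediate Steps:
$-9 + \left(\left(o{\left(0 \right)} - 11\right) - \frac{1}{-19 + 5}\right) \sqrt{18 - 20} = -9 + \left(\left(\sqrt{-5 + 0} - 11\right) - \frac{1}{-19 + 5}\right) \sqrt{18 - 20} = -9 + \left(\left(\sqrt{-5} - 11\right) - \frac{1}{-14}\right) \sqrt{-2} = -9 + \left(\left(i \sqrt{5} - 11\right) - - \frac{1}{14}\right) i \sqrt{2} = -9 + \left(\left(-11 + i \sqrt{5}\right) + \frac{1}{14}\right) i \sqrt{2} = -9 + \left(- \frac{153}{14} + i \sqrt{5}\right) i \sqrt{2} = -9 + i \sqrt{2} \left(- \frac{153}{14} + i \sqrt{5}\right)$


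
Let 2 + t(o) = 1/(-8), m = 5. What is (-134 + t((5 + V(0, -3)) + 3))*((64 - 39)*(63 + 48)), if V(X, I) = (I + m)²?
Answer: -3021975/8 ≈ -3.7775e+5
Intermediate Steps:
V(X, I) = (5 + I)² (V(X, I) = (I + 5)² = (5 + I)²)
t(o) = -17/8 (t(o) = -2 + 1/(-8) = -2 - ⅛ = -17/8)
(-134 + t((5 + V(0, -3)) + 3))*((64 - 39)*(63 + 48)) = (-134 - 17/8)*((64 - 39)*(63 + 48)) = -27225*111/8 = -1089/8*2775 = -3021975/8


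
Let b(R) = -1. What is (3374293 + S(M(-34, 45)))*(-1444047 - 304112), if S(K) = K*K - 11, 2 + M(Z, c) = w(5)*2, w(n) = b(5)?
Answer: -5898809417382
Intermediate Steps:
w(n) = -1
M(Z, c) = -4 (M(Z, c) = -2 - 1*2 = -2 - 2 = -4)
S(K) = -11 + K² (S(K) = K² - 11 = -11 + K²)
(3374293 + S(M(-34, 45)))*(-1444047 - 304112) = (3374293 + (-11 + (-4)²))*(-1444047 - 304112) = (3374293 + (-11 + 16))*(-1748159) = (3374293 + 5)*(-1748159) = 3374298*(-1748159) = -5898809417382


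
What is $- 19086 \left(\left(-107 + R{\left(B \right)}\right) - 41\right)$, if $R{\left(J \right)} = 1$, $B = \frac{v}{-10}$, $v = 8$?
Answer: $2805642$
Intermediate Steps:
$B = - \frac{4}{5}$ ($B = \frac{8}{-10} = 8 \left(- \frac{1}{10}\right) = - \frac{4}{5} \approx -0.8$)
$- 19086 \left(\left(-107 + R{\left(B \right)}\right) - 41\right) = - 19086 \left(\left(-107 + 1\right) - 41\right) = - 19086 \left(-106 - 41\right) = \left(-19086\right) \left(-147\right) = 2805642$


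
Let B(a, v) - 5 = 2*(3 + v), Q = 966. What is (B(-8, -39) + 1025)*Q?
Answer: 925428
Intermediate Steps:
B(a, v) = 11 + 2*v (B(a, v) = 5 + 2*(3 + v) = 5 + (6 + 2*v) = 11 + 2*v)
(B(-8, -39) + 1025)*Q = ((11 + 2*(-39)) + 1025)*966 = ((11 - 78) + 1025)*966 = (-67 + 1025)*966 = 958*966 = 925428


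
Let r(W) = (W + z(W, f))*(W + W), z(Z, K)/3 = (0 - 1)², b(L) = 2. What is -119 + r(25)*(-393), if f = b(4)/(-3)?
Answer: -550319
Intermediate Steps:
f = -⅔ (f = 2/(-3) = 2*(-⅓) = -⅔ ≈ -0.66667)
z(Z, K) = 3 (z(Z, K) = 3*(0 - 1)² = 3*(-1)² = 3*1 = 3)
r(W) = 2*W*(3 + W) (r(W) = (W + 3)*(W + W) = (3 + W)*(2*W) = 2*W*(3 + W))
-119 + r(25)*(-393) = -119 + (2*25*(3 + 25))*(-393) = -119 + (2*25*28)*(-393) = -119 + 1400*(-393) = -119 - 550200 = -550319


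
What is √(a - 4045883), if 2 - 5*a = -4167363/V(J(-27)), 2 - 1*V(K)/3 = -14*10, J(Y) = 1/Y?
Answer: I*√81541725710/142 ≈ 2011.0*I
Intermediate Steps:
V(K) = 426 (V(K) = 6 - (-42)*10 = 6 - 3*(-140) = 6 + 420 = 426)
a = 277881/142 (a = ⅖ - (-4167363)/(5*426) = ⅖ - ⅕*(-1389121/142) = ⅖ + 1389121/710 = 277881/142 ≈ 1956.9)
√(a - 4045883) = √(277881/142 - 4045883) = √(-574237505/142) = I*√81541725710/142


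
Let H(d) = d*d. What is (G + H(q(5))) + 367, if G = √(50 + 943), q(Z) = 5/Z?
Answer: 368 + √993 ≈ 399.51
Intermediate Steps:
G = √993 ≈ 31.512
H(d) = d²
(G + H(q(5))) + 367 = (√993 + (5/5)²) + 367 = (√993 + (5*(⅕))²) + 367 = (√993 + 1²) + 367 = (√993 + 1) + 367 = (1 + √993) + 367 = 368 + √993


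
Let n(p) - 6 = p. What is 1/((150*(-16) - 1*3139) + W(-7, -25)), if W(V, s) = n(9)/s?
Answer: -5/27698 ≈ -0.00018052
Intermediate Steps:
n(p) = 6 + p
W(V, s) = 15/s (W(V, s) = (6 + 9)/s = 15/s)
1/((150*(-16) - 1*3139) + W(-7, -25)) = 1/((150*(-16) - 1*3139) + 15/(-25)) = 1/((-2400 - 3139) + 15*(-1/25)) = 1/(-5539 - 3/5) = 1/(-27698/5) = -5/27698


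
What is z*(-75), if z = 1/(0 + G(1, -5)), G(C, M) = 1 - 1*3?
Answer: 75/2 ≈ 37.500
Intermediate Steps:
G(C, M) = -2 (G(C, M) = 1 - 3 = -2)
z = -½ (z = 1/(0 - 2) = 1/(-2) = -½ ≈ -0.50000)
z*(-75) = -½*(-75) = 75/2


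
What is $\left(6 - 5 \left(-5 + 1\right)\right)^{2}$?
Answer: $676$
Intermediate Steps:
$\left(6 - 5 \left(-5 + 1\right)\right)^{2} = \left(6 - -20\right)^{2} = \left(6 + 20\right)^{2} = 26^{2} = 676$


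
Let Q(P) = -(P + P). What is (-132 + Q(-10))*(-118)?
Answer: 13216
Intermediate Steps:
Q(P) = -2*P
(-132 + Q(-10))*(-118) = (-132 - 2*(-10))*(-118) = (-132 + 20)*(-118) = -112*(-118) = 13216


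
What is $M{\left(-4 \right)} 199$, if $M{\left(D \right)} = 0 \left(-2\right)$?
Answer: $0$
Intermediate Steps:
$M{\left(D \right)} = 0$
$M{\left(-4 \right)} 199 = 0 \cdot 199 = 0$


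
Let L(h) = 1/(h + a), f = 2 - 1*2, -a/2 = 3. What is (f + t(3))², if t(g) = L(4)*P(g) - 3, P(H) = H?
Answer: 81/4 ≈ 20.250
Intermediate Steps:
a = -6 (a = -2*3 = -6)
f = 0 (f = 2 - 2 = 0)
L(h) = 1/(-6 + h) (L(h) = 1/(h - 6) = 1/(-6 + h))
t(g) = -3 - g/2 (t(g) = g/(-6 + 4) - 3 = g/(-2) - 3 = -g/2 - 3 = -3 - g/2)
(f + t(3))² = (0 + (-3 - ½*3))² = (0 + (-3 - 3/2))² = (0 - 9/2)² = (-9/2)² = 81/4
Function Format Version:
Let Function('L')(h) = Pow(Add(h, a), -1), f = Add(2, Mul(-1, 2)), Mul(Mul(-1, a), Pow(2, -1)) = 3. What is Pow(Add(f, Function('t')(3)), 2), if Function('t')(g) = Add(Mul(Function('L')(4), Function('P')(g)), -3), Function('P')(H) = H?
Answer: Rational(81, 4) ≈ 20.250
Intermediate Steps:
a = -6 (a = Mul(-2, 3) = -6)
f = 0 (f = Add(2, -2) = 0)
Function('L')(h) = Pow(Add(-6, h), -1) (Function('L')(h) = Pow(Add(h, -6), -1) = Pow(Add(-6, h), -1))
Function('t')(g) = Add(-3, Mul(Rational(-1, 2), g)) (Function('t')(g) = Add(Mul(Pow(Add(-6, 4), -1), g), -3) = Add(Mul(Pow(-2, -1), g), -3) = Add(Mul(Rational(-1, 2), g), -3) = Add(-3, Mul(Rational(-1, 2), g)))
Pow(Add(f, Function('t')(3)), 2) = Pow(Add(0, Add(-3, Mul(Rational(-1, 2), 3))), 2) = Pow(Add(0, Add(-3, Rational(-3, 2))), 2) = Pow(Add(0, Rational(-9, 2)), 2) = Pow(Rational(-9, 2), 2) = Rational(81, 4)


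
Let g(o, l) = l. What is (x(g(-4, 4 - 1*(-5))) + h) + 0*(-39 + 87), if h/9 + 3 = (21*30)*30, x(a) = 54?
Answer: 170127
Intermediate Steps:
h = 170073 (h = -27 + 9*((21*30)*30) = -27 + 9*(630*30) = -27 + 9*18900 = -27 + 170100 = 170073)
(x(g(-4, 4 - 1*(-5))) + h) + 0*(-39 + 87) = (54 + 170073) + 0*(-39 + 87) = 170127 + 0*48 = 170127 + 0 = 170127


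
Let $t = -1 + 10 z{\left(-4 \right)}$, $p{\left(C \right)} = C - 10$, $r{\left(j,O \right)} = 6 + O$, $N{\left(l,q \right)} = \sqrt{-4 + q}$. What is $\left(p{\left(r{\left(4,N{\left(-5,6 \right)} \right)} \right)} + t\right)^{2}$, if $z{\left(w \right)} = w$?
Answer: $\left(45 - \sqrt{2}\right)^{2} \approx 1899.7$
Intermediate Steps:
$p{\left(C \right)} = -10 + C$ ($p{\left(C \right)} = C - 10 = -10 + C$)
$t = -41$ ($t = -1 + 10 \left(-4\right) = -1 - 40 = -41$)
$\left(p{\left(r{\left(4,N{\left(-5,6 \right)} \right)} \right)} + t\right)^{2} = \left(\left(-10 + \left(6 + \sqrt{-4 + 6}\right)\right) - 41\right)^{2} = \left(\left(-10 + \left(6 + \sqrt{2}\right)\right) - 41\right)^{2} = \left(\left(-4 + \sqrt{2}\right) - 41\right)^{2} = \left(-45 + \sqrt{2}\right)^{2}$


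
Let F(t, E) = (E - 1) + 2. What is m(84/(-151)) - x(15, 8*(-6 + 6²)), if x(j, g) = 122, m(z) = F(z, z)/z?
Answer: -10315/84 ≈ -122.80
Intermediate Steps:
F(t, E) = 1 + E (F(t, E) = (-1 + E) + 2 = 1 + E)
m(z) = (1 + z)/z
m(84/(-151)) - x(15, 8*(-6 + 6²)) = (1 + 84/(-151))/((84/(-151))) - 1*122 = (1 + 84*(-1/151))/((84*(-1/151))) - 122 = (1 - 84/151)/(-84/151) - 122 = -151/84*67/151 - 122 = -67/84 - 122 = -10315/84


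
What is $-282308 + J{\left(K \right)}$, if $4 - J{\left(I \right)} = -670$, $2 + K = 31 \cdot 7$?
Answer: $-281634$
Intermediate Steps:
$K = 215$ ($K = -2 + 31 \cdot 7 = -2 + 217 = 215$)
$J{\left(I \right)} = 674$ ($J{\left(I \right)} = 4 - -670 = 4 + 670 = 674$)
$-282308 + J{\left(K \right)} = -282308 + 674 = -281634$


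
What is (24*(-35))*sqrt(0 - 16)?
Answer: -3360*I ≈ -3360.0*I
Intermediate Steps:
(24*(-35))*sqrt(0 - 16) = -3360*I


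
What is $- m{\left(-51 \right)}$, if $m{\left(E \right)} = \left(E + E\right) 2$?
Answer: $204$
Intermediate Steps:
$m{\left(E \right)} = 4 E$ ($m{\left(E \right)} = 2 E 2 = 4 E$)
$- m{\left(-51 \right)} = - 4 \left(-51\right) = \left(-1\right) \left(-204\right) = 204$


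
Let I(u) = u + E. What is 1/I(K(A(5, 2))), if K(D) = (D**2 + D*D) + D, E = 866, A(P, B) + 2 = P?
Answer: 1/887 ≈ 0.0011274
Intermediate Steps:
A(P, B) = -2 + P
K(D) = D + 2*D**2 (K(D) = (D**2 + D**2) + D = 2*D**2 + D = D + 2*D**2)
I(u) = 866 + u (I(u) = u + 866 = 866 + u)
1/I(K(A(5, 2))) = 1/(866 + (-2 + 5)*(1 + 2*(-2 + 5))) = 1/(866 + 3*(1 + 2*3)) = 1/(866 + 3*(1 + 6)) = 1/(866 + 3*7) = 1/(866 + 21) = 1/887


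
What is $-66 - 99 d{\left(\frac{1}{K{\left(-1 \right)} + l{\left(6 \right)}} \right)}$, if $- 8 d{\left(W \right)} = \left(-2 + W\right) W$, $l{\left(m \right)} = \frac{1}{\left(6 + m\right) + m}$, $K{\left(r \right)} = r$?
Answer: $- \frac{7491}{289} \approx -25.92$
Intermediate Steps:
$l{\left(m \right)} = \frac{1}{6 + 2 m}$
$d{\left(W \right)} = - \frac{W \left(-2 + W\right)}{8}$ ($d{\left(W \right)} = - \frac{\left(-2 + W\right) W}{8} = - \frac{W \left(-2 + W\right)}{8}$)
$-66 - 99 d{\left(\frac{1}{K{\left(-1 \right)} + l{\left(6 \right)}} \right)} = -66 - 99 \frac{2 - \frac{1}{-1 + \frac{1}{2 \left(3 + 6\right)}}}{8 \left(-1 + \frac{1}{2 \left(3 + 6\right)}\right)} = -66 - 99 \frac{2 - \frac{1}{-1 + \frac{1}{2 \cdot 9}}}{8 \left(-1 + \frac{1}{2 \cdot 9}\right)} = -66 - 99 \frac{2 - \frac{1}{-1 + \frac{1}{2} \cdot \frac{1}{9}}}{8 \left(-1 + \frac{1}{2} \cdot \frac{1}{9}\right)} = -66 - 99 \frac{2 - \frac{1}{-1 + \frac{1}{18}}}{8 \left(-1 + \frac{1}{18}\right)} = -66 - 99 \frac{2 - \frac{1}{- \frac{17}{18}}}{8 \left(- \frac{17}{18}\right)} = -66 - 99 \cdot \frac{1}{8} \left(- \frac{18}{17}\right) \left(2 - - \frac{18}{17}\right) = -66 - 99 \cdot \frac{1}{8} \left(- \frac{18}{17}\right) \left(2 + \frac{18}{17}\right) = -66 - 99 \cdot \frac{1}{8} \left(- \frac{18}{17}\right) \frac{52}{17} = -66 - - \frac{11583}{289} = -66 + \frac{11583}{289} = - \frac{7491}{289}$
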